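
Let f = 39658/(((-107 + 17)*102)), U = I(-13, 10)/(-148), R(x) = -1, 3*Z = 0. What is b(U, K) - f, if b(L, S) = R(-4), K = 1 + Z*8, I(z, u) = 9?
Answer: 15239/4590 ≈ 3.3200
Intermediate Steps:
Z = 0 (Z = (⅓)*0 = 0)
K = 1 (K = 1 + 0*8 = 1 + 0 = 1)
U = -9/148 (U = 9/(-148) = 9*(-1/148) = -9/148 ≈ -0.060811)
b(L, S) = -1
f = -19829/4590 (f = 39658/((-90*102)) = 39658/(-9180) = 39658*(-1/9180) = -19829/4590 ≈ -4.3200)
b(U, K) - f = -1 - 1*(-19829/4590) = -1 + 19829/4590 = 15239/4590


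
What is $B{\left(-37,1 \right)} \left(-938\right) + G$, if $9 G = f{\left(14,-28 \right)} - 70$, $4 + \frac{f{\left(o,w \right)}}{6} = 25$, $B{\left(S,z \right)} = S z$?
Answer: $\frac{312410}{9} \approx 34712.0$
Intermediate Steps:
$f{\left(o,w \right)} = 126$ ($f{\left(o,w \right)} = -24 + 6 \cdot 25 = -24 + 150 = 126$)
$G = \frac{56}{9}$ ($G = \frac{126 - 70}{9} = \frac{1}{9} \cdot 56 = \frac{56}{9} \approx 6.2222$)
$B{\left(-37,1 \right)} \left(-938\right) + G = \left(-37\right) 1 \left(-938\right) + \frac{56}{9} = \left(-37\right) \left(-938\right) + \frac{56}{9} = 34706 + \frac{56}{9} = \frac{312410}{9}$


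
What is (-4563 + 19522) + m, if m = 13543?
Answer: 28502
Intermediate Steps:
(-4563 + 19522) + m = (-4563 + 19522) + 13543 = 14959 + 13543 = 28502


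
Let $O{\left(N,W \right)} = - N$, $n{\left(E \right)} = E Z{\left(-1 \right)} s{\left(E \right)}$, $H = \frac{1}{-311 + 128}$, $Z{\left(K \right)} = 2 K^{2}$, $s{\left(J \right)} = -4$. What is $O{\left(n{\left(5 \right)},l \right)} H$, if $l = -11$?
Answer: $- \frac{40}{183} \approx -0.21858$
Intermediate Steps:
$H = - \frac{1}{183}$ ($H = \frac{1}{-183} = - \frac{1}{183} \approx -0.0054645$)
$n{\left(E \right)} = - 8 E$ ($n{\left(E \right)} = E 2 \left(-1\right)^{2} \left(-4\right) = E 2 \cdot 1 \left(-4\right) = E 2 \left(-4\right) = 2 E \left(-4\right) = - 8 E$)
$O{\left(n{\left(5 \right)},l \right)} H = - \left(-8\right) 5 \left(- \frac{1}{183}\right) = \left(-1\right) \left(-40\right) \left(- \frac{1}{183}\right) = 40 \left(- \frac{1}{183}\right) = - \frac{40}{183}$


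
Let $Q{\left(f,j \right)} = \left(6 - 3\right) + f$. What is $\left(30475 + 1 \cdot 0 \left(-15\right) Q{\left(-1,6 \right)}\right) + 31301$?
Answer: $61776$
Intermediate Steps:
$Q{\left(f,j \right)} = 3 + f$
$\left(30475 + 1 \cdot 0 \left(-15\right) Q{\left(-1,6 \right)}\right) + 31301 = \left(30475 + 1 \cdot 0 \left(-15\right) \left(3 - 1\right)\right) + 31301 = \left(30475 + 0 \left(-15\right) 2\right) + 31301 = \left(30475 + 0 \cdot 2\right) + 31301 = \left(30475 + 0\right) + 31301 = 30475 + 31301 = 61776$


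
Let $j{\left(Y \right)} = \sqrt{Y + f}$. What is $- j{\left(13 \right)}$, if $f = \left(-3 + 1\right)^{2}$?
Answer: $- \sqrt{17} \approx -4.1231$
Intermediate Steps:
$f = 4$ ($f = \left(-2\right)^{2} = 4$)
$j{\left(Y \right)} = \sqrt{4 + Y}$ ($j{\left(Y \right)} = \sqrt{Y + 4} = \sqrt{4 + Y}$)
$- j{\left(13 \right)} = - \sqrt{4 + 13} = - \sqrt{17}$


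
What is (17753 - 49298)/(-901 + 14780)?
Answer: -31545/13879 ≈ -2.2729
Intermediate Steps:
(17753 - 49298)/(-901 + 14780) = -31545/13879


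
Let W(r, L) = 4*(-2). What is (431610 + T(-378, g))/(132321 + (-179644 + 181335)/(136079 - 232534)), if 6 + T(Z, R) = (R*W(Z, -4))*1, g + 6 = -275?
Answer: 10461798665/3190755091 ≈ 3.2788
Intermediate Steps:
g = -281 (g = -6 - 275 = -281)
W(r, L) = -8
T(Z, R) = -6 - 8*R (T(Z, R) = -6 + (R*(-8))*1 = -6 - 8*R*1 = -6 - 8*R)
(431610 + T(-378, g))/(132321 + (-179644 + 181335)/(136079 - 232534)) = (431610 + (-6 - 8*(-281)))/(132321 + (-179644 + 181335)/(136079 - 232534)) = (431610 + (-6 + 2248))/(132321 + 1691/(-96455)) = (431610 + 2242)/(132321 + 1691*(-1/96455)) = 433852/(132321 - 1691/96455) = 433852/(12763020364/96455) = 433852*(96455/12763020364) = 10461798665/3190755091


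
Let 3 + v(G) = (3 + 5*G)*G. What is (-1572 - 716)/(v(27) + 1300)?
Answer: -2288/5023 ≈ -0.45550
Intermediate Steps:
v(G) = -3 + G*(3 + 5*G) (v(G) = -3 + (3 + 5*G)*G = -3 + G*(3 + 5*G))
(-1572 - 716)/(v(27) + 1300) = (-1572 - 716)/((-3 + 3*27 + 5*27²) + 1300) = -2288/((-3 + 81 + 5*729) + 1300) = -2288/((-3 + 81 + 3645) + 1300) = -2288/(3723 + 1300) = -2288/5023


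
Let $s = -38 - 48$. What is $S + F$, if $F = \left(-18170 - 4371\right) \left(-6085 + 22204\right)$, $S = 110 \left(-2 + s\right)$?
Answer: $-363348059$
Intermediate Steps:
$s = -86$
$S = -9680$ ($S = 110 \left(-2 - 86\right) = 110 \left(-88\right) = -9680$)
$F = -363338379$ ($F = \left(-22541\right) 16119 = -363338379$)
$S + F = -9680 - 363338379 = -363348059$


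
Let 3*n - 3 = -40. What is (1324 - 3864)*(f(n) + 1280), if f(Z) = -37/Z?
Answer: -3258820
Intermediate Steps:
n = -37/3 (n = 1 + (1/3)*(-40) = 1 - 40/3 = -37/3 ≈ -12.333)
(1324 - 3864)*(f(n) + 1280) = (1324 - 3864)*(-37/(-37/3) + 1280) = -2540*(-37*(-3/37) + 1280) = -2540*(3 + 1280) = -2540*1283 = -3258820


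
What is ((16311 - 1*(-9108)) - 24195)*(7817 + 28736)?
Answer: 44740872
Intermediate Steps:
((16311 - 1*(-9108)) - 24195)*(7817 + 28736) = ((16311 + 9108) - 24195)*36553 = (25419 - 24195)*36553 = 1224*36553 = 44740872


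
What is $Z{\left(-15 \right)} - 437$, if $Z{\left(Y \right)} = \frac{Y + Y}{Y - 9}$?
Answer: $- \frac{1743}{4} \approx -435.75$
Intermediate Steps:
$Z{\left(Y \right)} = \frac{2 Y}{-9 + Y}$
$Z{\left(-15 \right)} - 437 = 2 \left(-15\right) \frac{1}{-9 - 15} - 437 = 2 \left(-15\right) \frac{1}{-24} - 437 = 2 \left(-15\right) \left(- \frac{1}{24}\right) - 437 = \frac{5}{4} - 437 = - \frac{1743}{4}$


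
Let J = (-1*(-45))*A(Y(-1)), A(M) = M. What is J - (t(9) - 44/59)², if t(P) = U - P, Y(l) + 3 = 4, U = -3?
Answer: -408859/3481 ≈ -117.45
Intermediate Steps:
Y(l) = 1 (Y(l) = -3 + 4 = 1)
t(P) = -3 - P
J = 45 (J = -1*(-45)*1 = 45*1 = 45)
J - (t(9) - 44/59)² = 45 - ((-3 - 1*9) - 44/59)² = 45 - ((-3 - 9) - 44*1/59)² = 45 - (-12 - 44/59)² = 45 - (-752/59)² = 45 - 1*565504/3481 = 45 - 565504/3481 = -408859/3481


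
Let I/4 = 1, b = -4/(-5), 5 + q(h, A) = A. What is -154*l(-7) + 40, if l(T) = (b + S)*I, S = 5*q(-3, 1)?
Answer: 59336/5 ≈ 11867.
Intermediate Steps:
q(h, A) = -5 + A
b = ⅘ (b = -4*(-⅕) = ⅘ ≈ 0.80000)
I = 4 (I = 4*1 = 4)
S = -20 (S = 5*(-5 + 1) = 5*(-4) = -20)
l(T) = -384/5 (l(T) = (⅘ - 20)*4 = -96/5*4 = -384/5)
-154*l(-7) + 40 = -154*(-384/5) + 40 = 59136/5 + 40 = 59336/5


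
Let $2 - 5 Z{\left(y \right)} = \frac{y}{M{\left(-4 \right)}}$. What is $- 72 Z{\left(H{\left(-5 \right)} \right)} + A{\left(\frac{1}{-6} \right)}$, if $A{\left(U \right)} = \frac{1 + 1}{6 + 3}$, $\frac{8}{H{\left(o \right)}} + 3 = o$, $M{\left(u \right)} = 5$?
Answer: $- \frac{7078}{225} \approx -31.458$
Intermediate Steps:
$H{\left(o \right)} = \frac{8}{-3 + o}$
$Z{\left(y \right)} = \frac{2}{5} - \frac{y}{25}$ ($Z{\left(y \right)} = \frac{2}{5} - \frac{y \frac{1}{5}}{5} = \frac{2}{5} - \frac{\frac{1}{5} y}{5} = \frac{2}{5} - \frac{y}{25}$)
$A{\left(U \right)} = \frac{2}{9}$
$- 72 Z{\left(H{\left(-5 \right)} \right)} + A{\left(\frac{1}{-6} \right)} = - 72 \left(\frac{2}{5} - \frac{8 \frac{1}{-3 - 5}}{25}\right) + \frac{2}{9} = - 72 \left(\frac{2}{5} - \frac{8 \frac{1}{-8}}{25}\right) + \frac{2}{9} = - 72 \left(\frac{2}{5} - \frac{8 \left(- \frac{1}{8}\right)}{25}\right) + \frac{2}{9} = - 72 \left(\frac{2}{5} - - \frac{1}{25}\right) + \frac{2}{9} = - 72 \left(\frac{2}{5} + \frac{1}{25}\right) + \frac{2}{9} = \left(-72\right) \frac{11}{25} + \frac{2}{9} = - \frac{792}{25} + \frac{2}{9} = - \frac{7078}{225}$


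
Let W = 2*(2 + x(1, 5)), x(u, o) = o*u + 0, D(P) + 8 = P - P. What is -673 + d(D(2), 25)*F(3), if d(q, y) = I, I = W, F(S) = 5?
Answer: -603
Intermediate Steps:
D(P) = -8 (D(P) = -8 + (P - P) = -8 + 0 = -8)
x(u, o) = o*u
W = 14 (W = 2*(2 + 5*1) = 2*(2 + 5) = 2*7 = 14)
I = 14
d(q, y) = 14
-673 + d(D(2), 25)*F(3) = -673 + 14*5 = -673 + 70 = -603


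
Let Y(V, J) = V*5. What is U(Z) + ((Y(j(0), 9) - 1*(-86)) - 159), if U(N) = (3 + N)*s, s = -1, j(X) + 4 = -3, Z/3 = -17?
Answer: -60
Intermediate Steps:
Z = -51 (Z = 3*(-17) = -51)
j(X) = -7 (j(X) = -4 - 3 = -7)
U(N) = -3 - N (U(N) = (3 + N)*(-1) = -3 - N)
Y(V, J) = 5*V
U(Z) + ((Y(j(0), 9) - 1*(-86)) - 159) = (-3 - 1*(-51)) + ((5*(-7) - 1*(-86)) - 159) = (-3 + 51) + ((-35 + 86) - 159) = 48 + (51 - 159) = 48 - 108 = -60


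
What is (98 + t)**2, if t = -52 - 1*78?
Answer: 1024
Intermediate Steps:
t = -130 (t = -52 - 78 = -130)
(98 + t)**2 = (98 - 130)**2 = (-32)**2 = 1024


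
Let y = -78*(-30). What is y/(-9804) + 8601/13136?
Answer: 4465497/10732112 ≈ 0.41609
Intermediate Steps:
y = 2340
y/(-9804) + 8601/13136 = 2340/(-9804) + 8601/13136 = 2340*(-1/9804) + 8601*(1/13136) = -195/817 + 8601/13136 = 4465497/10732112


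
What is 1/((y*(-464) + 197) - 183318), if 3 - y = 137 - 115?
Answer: -1/174305 ≈ -5.7371e-6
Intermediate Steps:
y = -19 (y = 3 - (137 - 115) = 3 - 1*22 = 3 - 22 = -19)
1/((y*(-464) + 197) - 183318) = 1/((-19*(-464) + 197) - 183318) = 1/((8816 + 197) - 183318) = 1/(9013 - 183318) = 1/(-174305) = -1/174305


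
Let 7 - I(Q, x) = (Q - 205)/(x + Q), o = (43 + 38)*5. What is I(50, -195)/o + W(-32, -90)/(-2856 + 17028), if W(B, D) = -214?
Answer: -12641/27741690 ≈ -0.00045567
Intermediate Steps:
o = 405 (o = 81*5 = 405)
I(Q, x) = 7 - (-205 + Q)/(Q + x) (I(Q, x) = 7 - (Q - 205)/(x + Q) = 7 - (-205 + Q)/(Q + x))
I(50, -195)/o + W(-32, -90)/(-2856 + 17028) = ((205 + 6*50 + 7*(-195))/(50 - 195))/405 - 214/(-2856 + 17028) = ((205 + 300 - 1365)/(-145))*(1/405) - 214/14172 = -1/145*(-860)*(1/405) - 214*1/14172 = (172/29)*(1/405) - 107/7086 = 172/11745 - 107/7086 = -12641/27741690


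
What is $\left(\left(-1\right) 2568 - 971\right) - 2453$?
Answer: $-5992$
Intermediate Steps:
$\left(\left(-1\right) 2568 - 971\right) - 2453 = \left(-2568 - 971\right) - 2453 = -3539 - 2453 = -5992$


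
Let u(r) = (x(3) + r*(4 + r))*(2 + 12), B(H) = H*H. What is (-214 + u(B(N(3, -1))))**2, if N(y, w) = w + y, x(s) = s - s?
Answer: 54756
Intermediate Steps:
x(s) = 0
B(H) = H**2
u(r) = 14*r*(4 + r) (u(r) = (0 + r*(4 + r))*(2 + 12) = (r*(4 + r))*14 = 14*r*(4 + r))
(-214 + u(B(N(3, -1))))**2 = (-214 + 14*(-1 + 3)**2*(4 + (-1 + 3)**2))**2 = (-214 + 14*2**2*(4 + 2**2))**2 = (-214 + 14*4*(4 + 4))**2 = (-214 + 14*4*8)**2 = (-214 + 448)**2 = 234**2 = 54756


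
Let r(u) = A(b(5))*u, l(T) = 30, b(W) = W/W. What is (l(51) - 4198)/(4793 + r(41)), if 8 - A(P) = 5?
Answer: -1042/1229 ≈ -0.84784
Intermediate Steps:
b(W) = 1
A(P) = 3 (A(P) = 8 - 1*5 = 8 - 5 = 3)
r(u) = 3*u
(l(51) - 4198)/(4793 + r(41)) = (30 - 4198)/(4793 + 3*41) = -4168/(4793 + 123) = -4168/4916 = -4168*1/4916 = -1042/1229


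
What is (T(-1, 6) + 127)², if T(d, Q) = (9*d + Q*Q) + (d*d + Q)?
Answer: 25921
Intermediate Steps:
T(d, Q) = Q + Q² + d² + 9*d (T(d, Q) = (9*d + Q²) + (d² + Q) = (Q² + 9*d) + (Q + d²) = Q + Q² + d² + 9*d)
(T(-1, 6) + 127)² = ((6 + 6² + (-1)² + 9*(-1)) + 127)² = ((6 + 36 + 1 - 9) + 127)² = (34 + 127)² = 161² = 25921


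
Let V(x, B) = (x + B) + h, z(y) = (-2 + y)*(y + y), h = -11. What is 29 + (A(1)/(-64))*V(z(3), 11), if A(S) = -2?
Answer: 467/16 ≈ 29.188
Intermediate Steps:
z(y) = 2*y*(-2 + y) (z(y) = (-2 + y)*(2*y) = 2*y*(-2 + y))
V(x, B) = -11 + B + x (V(x, B) = (x + B) - 11 = (B + x) - 11 = -11 + B + x)
29 + (A(1)/(-64))*V(z(3), 11) = 29 + (-2/(-64))*(-11 + 11 + 2*3*(-2 + 3)) = 29 + (-2*(-1/64))*(-11 + 11 + 2*3*1) = 29 + (-11 + 11 + 6)/32 = 29 + (1/32)*6 = 29 + 3/16 = 467/16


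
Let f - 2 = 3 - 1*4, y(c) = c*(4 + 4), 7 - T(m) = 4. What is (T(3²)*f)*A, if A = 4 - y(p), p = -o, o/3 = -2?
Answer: -132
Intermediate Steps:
o = -6 (o = 3*(-2) = -6)
T(m) = 3 (T(m) = 7 - 1*4 = 7 - 4 = 3)
p = 6 (p = -1*(-6) = 6)
y(c) = 8*c (y(c) = c*8 = 8*c)
f = 1 (f = 2 + (3 - 1*4) = 2 + (3 - 4) = 2 - 1 = 1)
A = -44 (A = 4 - 8*6 = 4 - 1*48 = 4 - 48 = -44)
(T(3²)*f)*A = (3*1)*(-44) = 3*(-44) = -132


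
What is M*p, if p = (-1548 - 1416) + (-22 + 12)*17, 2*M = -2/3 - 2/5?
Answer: 25072/15 ≈ 1671.5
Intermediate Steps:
M = -8/15 (M = (-2/3 - 2/5)/2 = (-2*⅓ - 2*⅕)/2 = (-⅔ - ⅖)/2 = (½)*(-16/15) = -8/15 ≈ -0.53333)
p = -3134 (p = -2964 - 10*17 = -2964 - 170 = -3134)
M*p = -8/15*(-3134) = 25072/15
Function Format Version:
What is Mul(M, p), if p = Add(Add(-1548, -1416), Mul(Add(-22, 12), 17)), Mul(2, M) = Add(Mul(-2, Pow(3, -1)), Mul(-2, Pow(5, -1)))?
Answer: Rational(25072, 15) ≈ 1671.5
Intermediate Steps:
M = Rational(-8, 15) (M = Mul(Rational(1, 2), Add(Mul(-2, Pow(3, -1)), Mul(-2, Pow(5, -1)))) = Mul(Rational(1, 2), Add(Mul(-2, Rational(1, 3)), Mul(-2, Rational(1, 5)))) = Mul(Rational(1, 2), Add(Rational(-2, 3), Rational(-2, 5))) = Mul(Rational(1, 2), Rational(-16, 15)) = Rational(-8, 15) ≈ -0.53333)
p = -3134 (p = Add(-2964, Mul(-10, 17)) = Add(-2964, -170) = -3134)
Mul(M, p) = Mul(Rational(-8, 15), -3134) = Rational(25072, 15)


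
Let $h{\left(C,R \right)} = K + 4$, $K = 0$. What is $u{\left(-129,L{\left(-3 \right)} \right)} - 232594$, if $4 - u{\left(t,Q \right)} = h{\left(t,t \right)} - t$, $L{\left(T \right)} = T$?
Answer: $-232723$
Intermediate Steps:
$h{\left(C,R \right)} = 4$ ($h{\left(C,R \right)} = 0 + 4 = 4$)
$u{\left(t,Q \right)} = t$ ($u{\left(t,Q \right)} = 4 - \left(4 - t\right) = 4 + \left(-4 + t\right) = t$)
$u{\left(-129,L{\left(-3 \right)} \right)} - 232594 = -129 - 232594 = -232723$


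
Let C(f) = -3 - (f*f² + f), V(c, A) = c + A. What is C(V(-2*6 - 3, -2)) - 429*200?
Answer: -80873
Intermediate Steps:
V(c, A) = A + c
C(f) = -3 - f - f³ (C(f) = -3 - (f³ + f) = -3 - (f + f³) = -3 + (-f - f³) = -3 - f - f³)
C(V(-2*6 - 3, -2)) - 429*200 = (-3 - (-2 + (-2*6 - 3)) - (-2 + (-2*6 - 3))³) - 429*200 = (-3 - (-2 + (-12 - 3)) - (-2 + (-12 - 3))³) - 85800 = (-3 - (-2 - 15) - (-2 - 15)³) - 85800 = (-3 - 1*(-17) - 1*(-17)³) - 85800 = (-3 + 17 - 1*(-4913)) - 85800 = (-3 + 17 + 4913) - 85800 = 4927 - 85800 = -80873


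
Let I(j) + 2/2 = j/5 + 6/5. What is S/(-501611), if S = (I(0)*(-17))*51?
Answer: 867/2508055 ≈ 0.00034569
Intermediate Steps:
I(j) = ⅕ + j/5 (I(j) = -1 + (j/5 + 6/5) = -1 + (6/5 + j/5) = ⅕ + j/5)
S = -867/5 (S = ((⅕ + (⅕)*0)*(-17))*51 = ((⅕ + 0)*(-17))*51 = ((⅕)*(-17))*51 = -17/5*51 = -867/5 ≈ -173.40)
S/(-501611) = -867/5/(-501611) = -867/5*(-1/501611) = 867/2508055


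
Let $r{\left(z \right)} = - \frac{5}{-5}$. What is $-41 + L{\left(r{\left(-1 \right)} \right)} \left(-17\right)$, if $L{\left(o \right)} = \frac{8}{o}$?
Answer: $-177$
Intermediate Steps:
$r{\left(z \right)} = 1$ ($r{\left(z \right)} = \left(-5\right) \left(- \frac{1}{5}\right) = 1$)
$-41 + L{\left(r{\left(-1 \right)} \right)} \left(-17\right) = -41 + \frac{8}{1} \left(-17\right) = -41 + 8 \cdot 1 \left(-17\right) = -41 + 8 \left(-17\right) = -41 - 136 = -177$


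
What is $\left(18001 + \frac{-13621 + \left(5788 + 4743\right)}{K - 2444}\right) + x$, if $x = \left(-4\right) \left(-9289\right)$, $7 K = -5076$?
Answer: $\frac{611812259}{11092} \approx 55158.0$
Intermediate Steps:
$K = - \frac{5076}{7}$ ($K = \frac{1}{7} \left(-5076\right) = - \frac{5076}{7} \approx -725.14$)
$x = 37156$
$\left(18001 + \frac{-13621 + \left(5788 + 4743\right)}{K - 2444}\right) + x = \left(18001 + \frac{-13621 + \left(5788 + 4743\right)}{- \frac{5076}{7} - 2444}\right) + 37156 = \left(18001 + \frac{-13621 + 10531}{- \frac{22184}{7}}\right) + 37156 = \left(18001 - - \frac{10815}{11092}\right) + 37156 = \left(18001 + \frac{10815}{11092}\right) + 37156 = \frac{199677907}{11092} + 37156 = \frac{611812259}{11092}$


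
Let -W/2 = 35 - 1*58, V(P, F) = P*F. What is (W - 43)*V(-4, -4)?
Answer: 48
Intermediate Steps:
V(P, F) = F*P
W = 46 (W = -2*(35 - 1*58) = -2*(35 - 58) = -2*(-23) = 46)
(W - 43)*V(-4, -4) = (46 - 43)*(-4*(-4)) = 3*16 = 48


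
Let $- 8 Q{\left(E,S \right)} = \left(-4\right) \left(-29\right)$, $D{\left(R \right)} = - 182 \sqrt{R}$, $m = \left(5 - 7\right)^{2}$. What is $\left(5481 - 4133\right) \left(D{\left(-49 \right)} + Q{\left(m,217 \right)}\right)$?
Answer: $-19546 - 1717352 i \approx -19546.0 - 1.7174 \cdot 10^{6} i$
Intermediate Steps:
$m = 4$ ($m = \left(-2\right)^{2} = 4$)
$Q{\left(E,S \right)} = - \frac{29}{2}$ ($Q{\left(E,S \right)} = - \frac{\left(-4\right) \left(-29\right)}{8} = \left(- \frac{1}{8}\right) 116 = - \frac{29}{2}$)
$\left(5481 - 4133\right) \left(D{\left(-49 \right)} + Q{\left(m,217 \right)}\right) = \left(5481 - 4133\right) \left(- 182 \sqrt{-49} - \frac{29}{2}\right) = 1348 \left(- 182 \cdot 7 i - \frac{29}{2}\right) = 1348 \left(- 1274 i - \frac{29}{2}\right) = 1348 \left(- \frac{29}{2} - 1274 i\right) = -19546 - 1717352 i$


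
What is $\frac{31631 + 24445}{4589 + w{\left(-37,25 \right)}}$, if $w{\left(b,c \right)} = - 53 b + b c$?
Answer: $\frac{18692}{1875} \approx 9.9691$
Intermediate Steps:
$\frac{31631 + 24445}{4589 + w{\left(-37,25 \right)}} = \frac{31631 + 24445}{4589 - 37 \left(-53 + 25\right)} = \frac{56076}{4589 - -1036} = \frac{56076}{4589 + 1036} = \frac{56076}{5625} = 56076 \cdot \frac{1}{5625} = \frac{18692}{1875}$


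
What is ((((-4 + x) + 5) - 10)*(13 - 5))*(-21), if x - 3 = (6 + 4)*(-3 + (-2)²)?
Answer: -672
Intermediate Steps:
x = 13 (x = 3 + (6 + 4)*(-3 + (-2)²) = 3 + 10*(-3 + 4) = 3 + 10*1 = 3 + 10 = 13)
((((-4 + x) + 5) - 10)*(13 - 5))*(-21) = ((((-4 + 13) + 5) - 10)*(13 - 5))*(-21) = (((9 + 5) - 10)*8)*(-21) = ((14 - 10)*8)*(-21) = (4*8)*(-21) = 32*(-21) = -672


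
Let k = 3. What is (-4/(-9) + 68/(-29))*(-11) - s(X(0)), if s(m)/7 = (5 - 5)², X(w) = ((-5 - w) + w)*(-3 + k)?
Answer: 5456/261 ≈ 20.904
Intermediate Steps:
X(w) = 0 (X(w) = ((-5 - w) + w)*(-3 + 3) = -5*0 = 0)
s(m) = 0 (s(m) = 7*(5 - 5)² = 7*0² = 7*0 = 0)
(-4/(-9) + 68/(-29))*(-11) - s(X(0)) = (-4/(-9) + 68/(-29))*(-11) - 1*0 = (-4*(-⅑) + 68*(-1/29))*(-11) + 0 = (4/9 - 68/29)*(-11) + 0 = -496/261*(-11) + 0 = 5456/261 + 0 = 5456/261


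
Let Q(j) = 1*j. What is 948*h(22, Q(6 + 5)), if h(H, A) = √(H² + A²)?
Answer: 10428*√5 ≈ 23318.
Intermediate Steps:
Q(j) = j
h(H, A) = √(A² + H²)
948*h(22, Q(6 + 5)) = 948*√((6 + 5)² + 22²) = 948*√(11² + 484) = 948*√(121 + 484) = 948*√605 = 948*(11*√5) = 10428*√5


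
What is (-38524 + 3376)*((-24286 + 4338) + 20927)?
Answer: -34409892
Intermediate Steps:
(-38524 + 3376)*((-24286 + 4338) + 20927) = -35148*(-19948 + 20927) = -35148*979 = -34409892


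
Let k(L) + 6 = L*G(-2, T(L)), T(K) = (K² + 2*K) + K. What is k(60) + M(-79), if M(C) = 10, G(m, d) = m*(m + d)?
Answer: -453356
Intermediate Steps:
T(K) = K² + 3*K
G(m, d) = m*(d + m)
k(L) = -6 + L*(4 - 2*L*(3 + L)) (k(L) = -6 + L*(-2*(L*(3 + L) - 2)) = -6 + L*(-2*(-2 + L*(3 + L))) = -6 + L*(4 - 2*L*(3 + L)))
k(60) + M(-79) = (-6 + 2*60*(2 - 1*60*(3 + 60))) + 10 = (-6 + 2*60*(2 - 1*60*63)) + 10 = (-6 + 2*60*(2 - 3780)) + 10 = (-6 + 2*60*(-3778)) + 10 = (-6 - 453360) + 10 = -453366 + 10 = -453356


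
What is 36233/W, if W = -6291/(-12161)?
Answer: 440629513/6291 ≈ 70041.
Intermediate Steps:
W = 6291/12161 (W = -6291*(-1/12161) = 6291/12161 ≈ 0.51731)
36233/W = 36233/(6291/12161) = 36233*(12161/6291) = 440629513/6291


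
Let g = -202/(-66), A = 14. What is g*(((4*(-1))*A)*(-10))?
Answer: 56560/33 ≈ 1713.9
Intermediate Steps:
g = 101/33 (g = -202*(-1/66) = 101/33 ≈ 3.0606)
g*(((4*(-1))*A)*(-10)) = 101*(((4*(-1))*14)*(-10))/33 = 101*(-4*14*(-10))/33 = 101*(-56*(-10))/33 = (101/33)*560 = 56560/33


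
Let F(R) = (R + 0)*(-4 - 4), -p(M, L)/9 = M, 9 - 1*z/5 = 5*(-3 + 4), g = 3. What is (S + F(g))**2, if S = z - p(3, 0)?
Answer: 529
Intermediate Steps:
z = 20 (z = 45 - 25*(-3 + 4) = 45 - 25 = 20)
p(M, L) = -9*M
F(R) = -8*R (F(R) = R*(-8) = -8*R)
S = 47 (S = 20 - (-9)*3 = 20 - 1*(-27) = 20 + 27 = 47)
(S + F(g))**2 = (47 - 8*3)**2 = (47 - 24)**2 = 23**2 = 529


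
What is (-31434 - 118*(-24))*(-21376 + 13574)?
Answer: 223152804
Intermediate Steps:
(-31434 - 118*(-24))*(-21376 + 13574) = (-31434 + 2832)*(-7802) = -28602*(-7802) = 223152804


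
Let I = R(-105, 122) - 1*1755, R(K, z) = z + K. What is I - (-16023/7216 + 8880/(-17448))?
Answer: -9103284975/5246032 ≈ -1735.3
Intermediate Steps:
R(K, z) = K + z
I = -1738 (I = (-105 + 122) - 1*1755 = 17 - 1755 = -1738)
I - (-16023/7216 + 8880/(-17448)) = -1738 - (-16023/7216 + 8880/(-17448)) = -1738 - (-16023*1/7216 + 8880*(-1/17448)) = -1738 - (-16023/7216 - 370/727) = -1738 - 1*(-14318641/5246032) = -1738 + 14318641/5246032 = -9103284975/5246032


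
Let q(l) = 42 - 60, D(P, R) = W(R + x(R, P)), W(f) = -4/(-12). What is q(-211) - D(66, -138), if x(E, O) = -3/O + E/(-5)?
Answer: -55/3 ≈ -18.333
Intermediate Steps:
x(E, O) = -3/O - E/5 (x(E, O) = -3/O + E*(-⅕) = -3/O - E/5)
W(f) = ⅓ (W(f) = -4*(-1/12) = ⅓)
D(P, R) = ⅓
q(l) = -18
q(-211) - D(66, -138) = -18 - 1*⅓ = -18 - ⅓ = -55/3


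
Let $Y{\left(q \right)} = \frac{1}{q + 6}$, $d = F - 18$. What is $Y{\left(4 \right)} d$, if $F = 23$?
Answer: $\frac{1}{2} \approx 0.5$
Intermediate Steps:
$d = 5$ ($d = 23 - 18 = 5$)
$Y{\left(q \right)} = \frac{1}{6 + q}$
$Y{\left(4 \right)} d = \frac{1}{6 + 4} \cdot 5 = \frac{1}{10} \cdot 5 = \frac{1}{2}$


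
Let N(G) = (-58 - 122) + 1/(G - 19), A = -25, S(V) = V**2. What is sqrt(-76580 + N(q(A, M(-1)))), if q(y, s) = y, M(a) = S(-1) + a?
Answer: I*sqrt(37151851)/22 ≈ 277.06*I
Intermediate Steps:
M(a) = 1 + a (M(a) = (-1)**2 + a = 1 + a)
N(G) = -180 + 1/(-19 + G)
sqrt(-76580 + N(q(A, M(-1)))) = sqrt(-76580 + (3421 - 180*(-25))/(-19 - 25)) = sqrt(-76580 + (3421 + 4500)/(-44)) = sqrt(-76580 - 1/44*7921) = sqrt(-76580 - 7921/44) = sqrt(-3377441/44) = I*sqrt(37151851)/22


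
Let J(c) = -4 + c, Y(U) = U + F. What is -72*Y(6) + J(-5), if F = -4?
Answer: -153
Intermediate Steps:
Y(U) = -4 + U (Y(U) = U - 4 = -4 + U)
-72*Y(6) + J(-5) = -72*(-4 + 6) + (-4 - 5) = -72*2 - 9 = -144 - 9 = -153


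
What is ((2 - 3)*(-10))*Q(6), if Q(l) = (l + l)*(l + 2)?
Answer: 960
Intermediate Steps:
Q(l) = 2*l*(2 + l) (Q(l) = (2*l)*(2 + l) = 2*l*(2 + l))
((2 - 3)*(-10))*Q(6) = ((2 - 3)*(-10))*(2*6*(2 + 6)) = (-1*(-10))*(2*6*8) = 10*96 = 960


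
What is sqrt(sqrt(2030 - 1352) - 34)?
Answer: sqrt(-34 + sqrt(678)) ≈ 2.8216*I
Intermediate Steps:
sqrt(sqrt(2030 - 1352) - 34) = sqrt(sqrt(678) - 34) = sqrt(-34 + sqrt(678))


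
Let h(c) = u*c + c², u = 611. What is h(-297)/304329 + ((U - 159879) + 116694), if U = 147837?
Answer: 10616181750/101443 ≈ 1.0465e+5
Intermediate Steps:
h(c) = c² + 611*c (h(c) = 611*c + c² = c² + 611*c)
h(-297)/304329 + ((U - 159879) + 116694) = -297*(611 - 297)/304329 + ((147837 - 159879) + 116694) = -297*314*(1/304329) + (-12042 + 116694) = -93258*1/304329 + 104652 = -31086/101443 + 104652 = 10616181750/101443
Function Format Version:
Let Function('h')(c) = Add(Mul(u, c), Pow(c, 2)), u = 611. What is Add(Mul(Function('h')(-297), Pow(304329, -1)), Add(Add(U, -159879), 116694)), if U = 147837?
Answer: Rational(10616181750, 101443) ≈ 1.0465e+5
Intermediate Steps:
Function('h')(c) = Add(Pow(c, 2), Mul(611, c)) (Function('h')(c) = Add(Mul(611, c), Pow(c, 2)) = Add(Pow(c, 2), Mul(611, c)))
Add(Mul(Function('h')(-297), Pow(304329, -1)), Add(Add(U, -159879), 116694)) = Add(Mul(Mul(-297, Add(611, -297)), Pow(304329, -1)), Add(Add(147837, -159879), 116694)) = Add(Mul(Mul(-297, 314), Rational(1, 304329)), Add(-12042, 116694)) = Add(Mul(-93258, Rational(1, 304329)), 104652) = Add(Rational(-31086, 101443), 104652) = Rational(10616181750, 101443)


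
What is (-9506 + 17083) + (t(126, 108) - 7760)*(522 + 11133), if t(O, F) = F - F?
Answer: -90435223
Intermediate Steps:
t(O, F) = 0
(-9506 + 17083) + (t(126, 108) - 7760)*(522 + 11133) = (-9506 + 17083) + (0 - 7760)*(522 + 11133) = 7577 - 7760*11655 = 7577 - 90442800 = -90435223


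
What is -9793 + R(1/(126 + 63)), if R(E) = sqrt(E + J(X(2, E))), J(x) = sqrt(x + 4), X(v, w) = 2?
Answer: -9793 + sqrt(21 + 3969*sqrt(6))/63 ≈ -9791.4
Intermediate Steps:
J(x) = sqrt(4 + x)
R(E) = sqrt(E + sqrt(6)) (R(E) = sqrt(E + sqrt(4 + 2)) = sqrt(E + sqrt(6)))
-9793 + R(1/(126 + 63)) = -9793 + sqrt(1/(126 + 63) + sqrt(6)) = -9793 + sqrt(1/189 + sqrt(6))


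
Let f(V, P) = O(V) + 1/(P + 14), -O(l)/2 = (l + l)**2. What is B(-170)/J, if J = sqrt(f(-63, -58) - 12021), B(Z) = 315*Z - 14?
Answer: 107128*I*sqrt(21186143)/1926013 ≈ 256.02*I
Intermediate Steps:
B(Z) = -14 + 315*Z
O(l) = -8*l**2 (O(l) = -2*(l + l)**2 = -2*4*l**2 = -8*l**2)
f(V, P) = 1/(14 + P) - 8*V**2 (f(V, P) = -8*V**2 + 1/(P + 14) = -8*V**2 + 1/(14 + P) = 1/(14 + P) - 8*V**2)
J = I*sqrt(21186143)/22 (J = sqrt((1 - 112*(-63)**2 - 8*(-58)*(-63)**2)/(14 - 58) - 12021) = sqrt((1 - 112*3969 - 8*(-58)*3969)/(-44) - 12021) = sqrt(-(1 - 444528 + 1841616)/44 - 12021) = sqrt(-1/44*1397089 - 12021) = sqrt(-1397089/44 - 12021) = sqrt(-1926013/44) = I*sqrt(21186143)/22 ≈ 209.22*I)
B(-170)/J = (-14 + 315*(-170))/((I*sqrt(21186143)/22)) = (-14 - 53550)*(-2*I*sqrt(21186143)/1926013) = -(-107128)*I*sqrt(21186143)/1926013 = 107128*I*sqrt(21186143)/1926013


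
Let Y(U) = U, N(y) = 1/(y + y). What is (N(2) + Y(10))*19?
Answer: 779/4 ≈ 194.75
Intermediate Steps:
N(y) = 1/(2*y)
(N(2) + Y(10))*19 = ((½)/2 + 10)*19 = ((½)*(½) + 10)*19 = (¼ + 10)*19 = (41/4)*19 = 779/4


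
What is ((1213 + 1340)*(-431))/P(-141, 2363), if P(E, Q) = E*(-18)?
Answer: -366781/846 ≈ -433.55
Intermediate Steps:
P(E, Q) = -18*E
((1213 + 1340)*(-431))/P(-141, 2363) = ((1213 + 1340)*(-431))/((-18*(-141))) = (2553*(-431))/2538 = -1100343*1/2538 = -366781/846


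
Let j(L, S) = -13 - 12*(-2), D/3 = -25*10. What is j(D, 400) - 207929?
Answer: -207918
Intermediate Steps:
D = -750 (D = 3*(-25*10) = 3*(-250) = -750)
j(L, S) = 11 (j(L, S) = -13 + 24 = 11)
j(D, 400) - 207929 = 11 - 207929 = -207918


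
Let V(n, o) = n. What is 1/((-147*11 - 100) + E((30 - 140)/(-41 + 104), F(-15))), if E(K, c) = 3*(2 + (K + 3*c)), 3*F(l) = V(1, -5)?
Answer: -21/35978 ≈ -0.00058369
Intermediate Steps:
F(l) = ⅓ (F(l) = (⅓)*1 = ⅓)
E(K, c) = 6 + 3*K + 9*c (E(K, c) = 3*(2 + K + 3*c) = 6 + 3*K + 9*c)
1/((-147*11 - 100) + E((30 - 140)/(-41 + 104), F(-15))) = 1/((-147*11 - 100) + (6 + 3*((30 - 140)/(-41 + 104)) + 9*(⅓))) = 1/((-1617 - 100) + (6 + 3*(-110/63) + 3)) = 1/(-1717 + (6 + 3*(-110*1/63) + 3)) = 1/(-1717 + (6 + 3*(-110/63) + 3)) = 1/(-1717 + (6 - 110/21 + 3)) = 1/(-1717 + 79/21) = 1/(-35978/21) = -21/35978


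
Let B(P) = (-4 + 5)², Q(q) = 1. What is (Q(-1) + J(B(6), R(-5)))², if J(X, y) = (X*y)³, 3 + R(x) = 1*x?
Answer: 261121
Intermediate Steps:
R(x) = -3 + x (R(x) = -3 + 1*x = -3 + x)
B(P) = 1 (B(P) = 1² = 1)
J(X, y) = X³*y³
(Q(-1) + J(B(6), R(-5)))² = (1 + 1³*(-3 - 5)³)² = (1 + 1*(-8)³)² = (1 + 1*(-512))² = (1 - 512)² = (-511)² = 261121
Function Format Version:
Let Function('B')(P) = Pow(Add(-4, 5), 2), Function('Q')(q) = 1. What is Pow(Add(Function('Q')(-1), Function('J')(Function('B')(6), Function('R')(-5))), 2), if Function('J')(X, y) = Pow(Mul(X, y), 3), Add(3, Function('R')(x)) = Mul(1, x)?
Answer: 261121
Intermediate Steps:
Function('R')(x) = Add(-3, x) (Function('R')(x) = Add(-3, Mul(1, x)) = Add(-3, x))
Function('B')(P) = 1 (Function('B')(P) = Pow(1, 2) = 1)
Function('J')(X, y) = Mul(Pow(X, 3), Pow(y, 3))
Pow(Add(Function('Q')(-1), Function('J')(Function('B')(6), Function('R')(-5))), 2) = Pow(Add(1, Mul(Pow(1, 3), Pow(Add(-3, -5), 3))), 2) = Pow(Add(1, Mul(1, Pow(-8, 3))), 2) = Pow(Add(1, Mul(1, -512)), 2) = Pow(Add(1, -512), 2) = Pow(-511, 2) = 261121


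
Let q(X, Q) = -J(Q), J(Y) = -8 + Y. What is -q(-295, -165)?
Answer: -173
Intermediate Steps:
q(X, Q) = 8 - Q (q(X, Q) = -(-8 + Q) = 8 - Q)
-q(-295, -165) = -(8 - 1*(-165)) = -(8 + 165) = -1*173 = -173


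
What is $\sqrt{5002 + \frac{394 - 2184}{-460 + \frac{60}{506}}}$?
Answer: $\frac{\sqrt{21149895}}{65} \approx 70.752$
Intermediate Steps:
$\sqrt{5002 + \frac{394 - 2184}{-460 + \frac{60}{506}}} = \sqrt{5002 - \frac{1790}{-460 + 60 \cdot \frac{1}{506}}} = \sqrt{5002 - \frac{1790}{-460 + \frac{30}{253}}} = \sqrt{5002 - \frac{1790}{- \frac{116350}{253}}} = \sqrt{5002 - - \frac{253}{65}} = \sqrt{5002 + \frac{253}{65}} = \sqrt{\frac{325383}{65}} = \frac{\sqrt{21149895}}{65}$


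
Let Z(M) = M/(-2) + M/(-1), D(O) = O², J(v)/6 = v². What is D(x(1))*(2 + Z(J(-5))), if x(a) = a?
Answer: -223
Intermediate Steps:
J(v) = 6*v²
Z(M) = -3*M/2 (Z(M) = M*(-½) + M*(-1) = -M/2 - M = -3*M/2)
D(x(1))*(2 + Z(J(-5))) = 1²*(2 - 9*(-5)²) = 1*(2 - 9*25) = 1*(2 - 3/2*150) = 1*(2 - 225) = 1*(-223) = -223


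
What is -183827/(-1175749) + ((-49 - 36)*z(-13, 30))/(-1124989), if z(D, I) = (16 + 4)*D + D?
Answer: 179520097358/1322704691761 ≈ 0.13572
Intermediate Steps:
z(D, I) = 21*D (z(D, I) = 20*D + D = 21*D)
-183827/(-1175749) + ((-49 - 36)*z(-13, 30))/(-1124989) = -183827/(-1175749) + ((-49 - 36)*(21*(-13)))/(-1124989) = -183827*(-1/1175749) - 85*(-273)*(-1/1124989) = 183827/1175749 + 23205*(-1/1124989) = 183827/1175749 - 23205/1124989 = 179520097358/1322704691761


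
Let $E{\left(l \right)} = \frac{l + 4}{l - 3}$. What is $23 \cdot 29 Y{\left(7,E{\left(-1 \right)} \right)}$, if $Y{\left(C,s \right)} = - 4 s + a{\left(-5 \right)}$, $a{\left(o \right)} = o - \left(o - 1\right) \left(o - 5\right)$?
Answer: $-41354$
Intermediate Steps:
$E{\left(l \right)} = \frac{4 + l}{-3 + l}$
$a{\left(o \right)} = o - \left(-1 + o\right) \left(-5 + o\right)$
$Y{\left(C,s \right)} = -65 - 4 s$ ($Y{\left(C,s \right)} = - 4 s - 65 = -65 - 4 s$)
$23 \cdot 29 Y{\left(7,E{\left(-1 \right)} \right)} = 23 \cdot 29 \left(-65 - 4 \frac{4 - 1}{-3 - 1}\right) = 667 \left(-65 - 4 \frac{1}{-4} \cdot 3\right) = 667 \left(-65 - 4 \left(\left(- \frac{1}{4}\right) 3\right)\right) = 667 \left(-65 - -3\right) = 667 \left(-65 + 3\right) = 667 \left(-62\right) = -41354$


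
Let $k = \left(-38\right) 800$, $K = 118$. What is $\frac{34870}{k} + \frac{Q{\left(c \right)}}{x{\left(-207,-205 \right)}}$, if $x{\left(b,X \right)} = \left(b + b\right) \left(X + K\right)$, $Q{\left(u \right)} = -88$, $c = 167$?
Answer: $- \frac{62931143}{54747360} \approx -1.1495$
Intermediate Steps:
$k = -30400$
$x{\left(b,X \right)} = 2 b \left(118 + X\right)$ ($x{\left(b,X \right)} = \left(b + b\right) \left(X + 118\right) = 2 b \left(118 + X\right)$)
$\frac{34870}{k} + \frac{Q{\left(c \right)}}{x{\left(-207,-205 \right)}} = \frac{34870}{-30400} - \frac{88}{2 \left(-207\right) \left(118 - 205\right)} = 34870 \left(- \frac{1}{30400}\right) - \frac{88}{2 \left(-207\right) \left(-87\right)} = - \frac{3487}{3040} - \frac{88}{36018} = - \frac{3487}{3040} - \frac{44}{18009} = - \frac{62931143}{54747360}$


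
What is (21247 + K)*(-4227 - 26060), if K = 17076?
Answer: -1160688701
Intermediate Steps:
(21247 + K)*(-4227 - 26060) = (21247 + 17076)*(-4227 - 26060) = 38323*(-30287) = -1160688701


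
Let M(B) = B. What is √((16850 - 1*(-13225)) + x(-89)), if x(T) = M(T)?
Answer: √29986 ≈ 173.16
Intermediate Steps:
x(T) = T
√((16850 - 1*(-13225)) + x(-89)) = √((16850 - 1*(-13225)) - 89) = √((16850 + 13225) - 89) = √(30075 - 89) = √29986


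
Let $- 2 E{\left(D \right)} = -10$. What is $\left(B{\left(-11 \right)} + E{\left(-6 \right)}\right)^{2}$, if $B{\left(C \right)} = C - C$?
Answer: $25$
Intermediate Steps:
$E{\left(D \right)} = 5$ ($E{\left(D \right)} = \left(- \frac{1}{2}\right) \left(-10\right) = 5$)
$B{\left(C \right)} = 0$
$\left(B{\left(-11 \right)} + E{\left(-6 \right)}\right)^{2} = \left(0 + 5\right)^{2} = 5^{2} = 25$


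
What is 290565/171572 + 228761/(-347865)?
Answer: 61828411433/59683893780 ≈ 1.0359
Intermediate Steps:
290565/171572 + 228761/(-347865) = 290565*(1/171572) + 228761*(-1/347865) = 290565/171572 - 228761/347865 = 61828411433/59683893780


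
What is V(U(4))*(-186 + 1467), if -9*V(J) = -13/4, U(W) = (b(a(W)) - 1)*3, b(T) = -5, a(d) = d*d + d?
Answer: 5551/12 ≈ 462.58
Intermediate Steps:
a(d) = d + d**2 (a(d) = d**2 + d = d + d**2)
U(W) = -18 (U(W) = (-5 - 1)*3 = -6*3 = -18)
V(J) = 13/36 (V(J) = -(-13)/(9*4) = -1/9*(-13/4) = 13/36)
V(U(4))*(-186 + 1467) = 13*(-186 + 1467)/36 = (13/36)*1281 = 5551/12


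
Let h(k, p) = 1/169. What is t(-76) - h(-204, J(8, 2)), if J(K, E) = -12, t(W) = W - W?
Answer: -1/169 ≈ -0.0059172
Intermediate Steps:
t(W) = 0
h(k, p) = 1/169
t(-76) - h(-204, J(8, 2)) = 0 - 1*1/169 = 0 - 1/169 = -1/169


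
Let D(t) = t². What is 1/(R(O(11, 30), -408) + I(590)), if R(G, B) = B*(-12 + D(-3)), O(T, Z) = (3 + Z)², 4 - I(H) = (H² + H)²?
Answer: -1/121584714872 ≈ -8.2247e-12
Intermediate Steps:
I(H) = 4 - (H + H²)² (I(H) = 4 - (H² + H)² = 4 - (H + H²)²)
R(G, B) = -3*B (R(G, B) = B*(-12 + (-3)²) = B*(-12 + 9) = B*(-3) = -3*B)
1/(R(O(11, 30), -408) + I(590)) = 1/(-3*(-408) + (4 - 1*590²*(1 + 590)²)) = 1/(1224 + (4 - 1*348100*591²)) = 1/(1224 + (4 - 1*348100*349281)) = 1/(1224 + (4 - 121584716100)) = 1/(1224 - 121584716096) = 1/(-121584714872) = -1/121584714872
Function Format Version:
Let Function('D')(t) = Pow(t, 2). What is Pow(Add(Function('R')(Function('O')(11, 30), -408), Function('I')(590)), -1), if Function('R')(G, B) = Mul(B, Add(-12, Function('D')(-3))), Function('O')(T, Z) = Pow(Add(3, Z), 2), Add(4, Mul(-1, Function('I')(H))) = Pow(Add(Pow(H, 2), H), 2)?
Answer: Rational(-1, 121584714872) ≈ -8.2247e-12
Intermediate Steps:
Function('I')(H) = Add(4, Mul(-1, Pow(Add(H, Pow(H, 2)), 2))) (Function('I')(H) = Add(4, Mul(-1, Pow(Add(Pow(H, 2), H), 2))) = Add(4, Mul(-1, Pow(Add(H, Pow(H, 2)), 2))))
Function('R')(G, B) = Mul(-3, B) (Function('R')(G, B) = Mul(B, Add(-12, Pow(-3, 2))) = Mul(B, Add(-12, 9)) = Mul(B, -3) = Mul(-3, B))
Pow(Add(Function('R')(Function('O')(11, 30), -408), Function('I')(590)), -1) = Pow(Add(Mul(-3, -408), Add(4, Mul(-1, Pow(590, 2), Pow(Add(1, 590), 2)))), -1) = Pow(Add(1224, Add(4, Mul(-1, 348100, Pow(591, 2)))), -1) = Pow(Add(1224, Add(4, Mul(-1, 348100, 349281))), -1) = Pow(Add(1224, Add(4, -121584716100)), -1) = Pow(Add(1224, -121584716096), -1) = Pow(-121584714872, -1) = Rational(-1, 121584714872)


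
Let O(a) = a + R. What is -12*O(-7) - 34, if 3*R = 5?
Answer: 30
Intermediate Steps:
R = 5/3 (R = (⅓)*5 = 5/3 ≈ 1.6667)
O(a) = 5/3 + a (O(a) = a + 5/3 = 5/3 + a)
-12*O(-7) - 34 = -12*(5/3 - 7) - 34 = -12*(-16/3) - 34 = 64 - 34 = 30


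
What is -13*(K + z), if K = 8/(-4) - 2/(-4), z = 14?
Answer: -325/2 ≈ -162.50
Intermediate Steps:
K = -3/2 (K = 8*(-¼) - 2*(-¼) = -2 + ½ = -3/2 ≈ -1.5000)
-13*(K + z) = -13*(-3/2 + 14) = -13*25/2 = -325/2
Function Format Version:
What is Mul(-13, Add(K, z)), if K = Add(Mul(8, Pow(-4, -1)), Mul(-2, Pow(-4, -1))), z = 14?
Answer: Rational(-325, 2) ≈ -162.50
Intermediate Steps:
K = Rational(-3, 2) (K = Add(Mul(8, Rational(-1, 4)), Mul(-2, Rational(-1, 4))) = Add(-2, Rational(1, 2)) = Rational(-3, 2) ≈ -1.5000)
Mul(-13, Add(K, z)) = Mul(-13, Add(Rational(-3, 2), 14)) = Mul(-13, Rational(25, 2)) = Rational(-325, 2)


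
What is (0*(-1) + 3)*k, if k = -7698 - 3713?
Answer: -34233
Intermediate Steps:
k = -11411
(0*(-1) + 3)*k = (0*(-1) + 3)*(-11411) = (0 + 3)*(-11411) = 3*(-11411) = -34233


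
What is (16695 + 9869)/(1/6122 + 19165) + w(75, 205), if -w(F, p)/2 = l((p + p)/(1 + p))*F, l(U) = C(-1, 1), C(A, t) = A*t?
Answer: 17761844458/117328131 ≈ 151.39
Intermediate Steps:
l(U) = -1 (l(U) = -1*1 = -1)
w(F, p) = 2*F (w(F, p) = -(-2)*F = 2*F)
(16695 + 9869)/(1/6122 + 19165) + w(75, 205) = (16695 + 9869)/(1/6122 + 19165) + 2*75 = 26564/(1/6122 + 19165) + 150 = 26564/(117328131/6122) + 150 = 26564*(6122/117328131) + 150 = 162624808/117328131 + 150 = 17761844458/117328131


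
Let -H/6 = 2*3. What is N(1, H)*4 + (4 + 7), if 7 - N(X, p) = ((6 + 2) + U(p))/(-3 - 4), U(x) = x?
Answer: 23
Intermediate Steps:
H = -36 (H = -12*3 = -6*6 = -36)
N(X, p) = 57/7 + p/7 (N(X, p) = 7 - ((6 + 2) + p)/(-3 - 4) = 7 - (8 + p)/(-7) = 7 - (8 + p)*(-1)/7 = 7 - (-8/7 - p/7) = 7 + (8/7 + p/7) = 57/7 + p/7)
N(1, H)*4 + (4 + 7) = (57/7 + (⅐)*(-36))*4 + (4 + 7) = (57/7 - 36/7)*4 + 11 = 3*4 + 11 = 12 + 11 = 23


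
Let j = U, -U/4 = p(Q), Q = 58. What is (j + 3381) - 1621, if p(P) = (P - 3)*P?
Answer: -11000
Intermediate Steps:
p(P) = P*(-3 + P) (p(P) = (-3 + P)*P = P*(-3 + P))
U = -12760 (U = -232*(-3 + 58) = -232*55 = -4*3190 = -12760)
j = -12760
(j + 3381) - 1621 = (-12760 + 3381) - 1621 = -9379 - 1621 = -11000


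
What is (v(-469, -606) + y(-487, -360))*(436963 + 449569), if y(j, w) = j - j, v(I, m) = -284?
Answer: -251775088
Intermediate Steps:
y(j, w) = 0
(v(-469, -606) + y(-487, -360))*(436963 + 449569) = (-284 + 0)*(436963 + 449569) = -284*886532 = -251775088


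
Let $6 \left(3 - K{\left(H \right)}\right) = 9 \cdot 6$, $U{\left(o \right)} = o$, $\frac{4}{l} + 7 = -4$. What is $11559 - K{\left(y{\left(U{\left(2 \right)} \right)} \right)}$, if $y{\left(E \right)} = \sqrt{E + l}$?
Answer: $11565$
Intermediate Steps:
$l = - \frac{4}{11}$ ($l = \frac{4}{-7 - 4} = \frac{4}{-11} = 4 \left(- \frac{1}{11}\right) = - \frac{4}{11} \approx -0.36364$)
$y{\left(E \right)} = \sqrt{- \frac{4}{11} + E}$ ($y{\left(E \right)} = \sqrt{E - \frac{4}{11}} = \sqrt{- \frac{4}{11} + E}$)
$K{\left(H \right)} = -6$ ($K{\left(H \right)} = 3 - \frac{9 \cdot 6}{6} = 3 - 9 = -6$)
$11559 - K{\left(y{\left(U{\left(2 \right)} \right)} \right)} = 11559 - -6 = 11559 + 6 = 11565$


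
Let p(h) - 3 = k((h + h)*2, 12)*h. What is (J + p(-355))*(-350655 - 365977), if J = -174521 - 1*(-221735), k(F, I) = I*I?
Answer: 2797014696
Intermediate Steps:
k(F, I) = I**2
p(h) = 3 + 144*h (p(h) = 3 + 12**2*h = 3 + 144*h)
J = 47214 (J = -174521 + 221735 = 47214)
(J + p(-355))*(-350655 - 365977) = (47214 + (3 + 144*(-355)))*(-350655 - 365977) = (47214 + (3 - 51120))*(-716632) = (47214 - 51117)*(-716632) = -3903*(-716632) = 2797014696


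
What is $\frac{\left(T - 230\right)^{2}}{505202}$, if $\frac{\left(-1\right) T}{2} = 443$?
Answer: $\frac{622728}{252601} \approx 2.4653$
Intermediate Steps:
$T = -886$ ($T = \left(-2\right) 443 = -886$)
$\frac{\left(T - 230\right)^{2}}{505202} = \frac{\left(-886 - 230\right)^{2}}{505202} = \left(-1116\right)^{2} \cdot \frac{1}{505202} = 1245456 \cdot \frac{1}{505202} = \frac{622728}{252601}$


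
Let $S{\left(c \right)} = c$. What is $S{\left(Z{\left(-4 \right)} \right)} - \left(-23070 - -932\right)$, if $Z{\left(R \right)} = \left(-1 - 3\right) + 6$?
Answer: $22140$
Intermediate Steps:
$Z{\left(R \right)} = 2$ ($Z{\left(R \right)} = -4 + 6 = 2$)
$S{\left(Z{\left(-4 \right)} \right)} - \left(-23070 - -932\right) = 2 - \left(-23070 - -932\right) = 2 - \left(-23070 + 932\right) = 2 - -22138 = 2 + 22138 = 22140$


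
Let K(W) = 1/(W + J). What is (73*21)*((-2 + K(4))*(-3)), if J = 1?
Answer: 41391/5 ≈ 8278.2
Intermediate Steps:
K(W) = 1/(1 + W) (K(W) = 1/(W + 1) = 1/(1 + W))
(73*21)*((-2 + K(4))*(-3)) = (73*21)*((-2 + 1/(1 + 4))*(-3)) = 1533*((-2 + 1/5)*(-3)) = 1533*((-2 + ⅕)*(-3)) = 1533*(-9/5*(-3)) = 1533*(27/5) = 41391/5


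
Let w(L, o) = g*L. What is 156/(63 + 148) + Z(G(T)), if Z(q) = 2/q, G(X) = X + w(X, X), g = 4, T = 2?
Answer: 991/1055 ≈ 0.93934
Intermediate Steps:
w(L, o) = 4*L
G(X) = 5*X (G(X) = X + 4*X = 5*X)
156/(63 + 148) + Z(G(T)) = 156/(63 + 148) + 2/((5*2)) = 156/211 + 2/10 = (1/211)*156 + 2*(1/10) = 156/211 + 1/5 = 991/1055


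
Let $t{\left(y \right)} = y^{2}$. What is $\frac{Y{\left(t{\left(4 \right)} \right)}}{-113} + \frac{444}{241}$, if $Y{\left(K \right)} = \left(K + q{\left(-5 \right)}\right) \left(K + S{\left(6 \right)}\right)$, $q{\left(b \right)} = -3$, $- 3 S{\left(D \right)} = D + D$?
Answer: $\frac{12576}{27233} \approx 0.46179$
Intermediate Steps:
$S{\left(D \right)} = - \frac{2 D}{3}$ ($S{\left(D \right)} = - \frac{D + D}{3} = - \frac{2 D}{3}$)
$Y{\left(K \right)} = \left(-4 + K\right) \left(-3 + K\right)$ ($Y{\left(K \right)} = \left(K - 3\right) \left(K - 4\right) = \left(-3 + K\right) \left(K - 4\right) = \left(-3 + K\right) \left(-4 + K\right) = \left(-4 + K\right) \left(-3 + K\right)$)
$\frac{Y{\left(t{\left(4 \right)} \right)}}{-113} + \frac{444}{241} = \frac{12 + \left(4^{2}\right)^{2} - 7 \cdot 4^{2}}{-113} + \frac{444}{241} = \left(12 + 16^{2} - 112\right) \left(- \frac{1}{113}\right) + 444 \cdot \frac{1}{241} = \left(12 + 256 - 112\right) \left(- \frac{1}{113}\right) + \frac{444}{241} = 156 \left(- \frac{1}{113}\right) + \frac{444}{241} = - \frac{156}{113} + \frac{444}{241} = \frac{12576}{27233}$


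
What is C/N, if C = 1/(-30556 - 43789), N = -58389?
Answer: 1/4340930205 ≈ 2.3037e-10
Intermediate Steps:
C = -1/74345 (C = 1/(-74345) = -1/74345 ≈ -1.3451e-5)
C/N = -1/74345/(-58389) = -1/74345*(-1/58389) = 1/4340930205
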